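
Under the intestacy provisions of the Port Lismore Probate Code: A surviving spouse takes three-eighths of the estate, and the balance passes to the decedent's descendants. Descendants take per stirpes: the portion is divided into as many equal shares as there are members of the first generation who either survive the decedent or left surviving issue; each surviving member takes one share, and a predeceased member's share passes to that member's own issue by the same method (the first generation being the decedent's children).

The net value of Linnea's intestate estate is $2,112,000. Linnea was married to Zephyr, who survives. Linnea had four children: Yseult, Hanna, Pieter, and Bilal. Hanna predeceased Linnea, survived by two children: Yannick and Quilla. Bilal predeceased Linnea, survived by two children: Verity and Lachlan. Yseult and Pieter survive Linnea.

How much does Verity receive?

Zephyr takes three-eighths of $2,112,000 = $792,000. The remaining $1,320,000 passes to the descendants.
The descendants' portion ($1,320,000) is divided into 4 shares of $330,000: Yseult and Pieter each take $330,000; Hanna's $330,000 share passes to Hanna's issue; Bilal's $330,000 share passes to Bilal's issue.
Hanna's share ($330,000) is divided into 2 shares of $165,000: Yannick and Quilla each take $165,000.
Bilal's share ($330,000) is divided into 2 shares of $165,000: Verity and Lachlan each take $165,000.

Verity receives $165,000.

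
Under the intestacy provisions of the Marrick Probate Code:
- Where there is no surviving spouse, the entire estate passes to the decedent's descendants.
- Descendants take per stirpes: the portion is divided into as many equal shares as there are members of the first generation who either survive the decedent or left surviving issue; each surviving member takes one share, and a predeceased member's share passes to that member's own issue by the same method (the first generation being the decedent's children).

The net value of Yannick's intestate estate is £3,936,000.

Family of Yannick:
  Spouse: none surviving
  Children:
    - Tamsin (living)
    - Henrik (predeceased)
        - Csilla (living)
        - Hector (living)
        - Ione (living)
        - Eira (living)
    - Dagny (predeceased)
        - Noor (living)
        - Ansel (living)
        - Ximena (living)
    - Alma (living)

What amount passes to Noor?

Noor receives £328,000.

The entire £3,936,000 passes to the descendants.
That amount (£3,936,000) is divided into 4 shares of £984,000: Tamsin and Alma each take £984,000; Henrik's £984,000 share passes to Henrik's issue; Dagny's £984,000 share passes to Dagny's issue.
Henrik's share (£984,000) is divided into 4 shares of £246,000: Csilla, Hector, Ione, and Eira each take £246,000.
Dagny's share (£984,000) is divided into 3 shares of £328,000: Noor, Ansel, and Ximena each take £328,000.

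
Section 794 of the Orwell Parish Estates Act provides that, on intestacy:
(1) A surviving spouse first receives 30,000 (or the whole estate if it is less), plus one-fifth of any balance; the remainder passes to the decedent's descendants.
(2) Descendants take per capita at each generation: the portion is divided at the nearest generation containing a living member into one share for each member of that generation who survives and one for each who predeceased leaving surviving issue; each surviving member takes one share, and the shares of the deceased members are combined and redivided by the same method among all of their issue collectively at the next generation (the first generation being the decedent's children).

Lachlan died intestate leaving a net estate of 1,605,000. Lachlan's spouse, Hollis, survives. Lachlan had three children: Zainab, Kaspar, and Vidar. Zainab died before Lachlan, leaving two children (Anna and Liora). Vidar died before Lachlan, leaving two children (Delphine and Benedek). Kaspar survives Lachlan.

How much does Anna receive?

Anna receives 210,000.

Hollis first takes 30,000, leaving a balance of 1,575,000. Hollis then takes one-fifth of the balance (315,000), for a total of 345,000. The remaining 1,260,000 passes to the descendants.
The descendants' portion (1,260,000) is divided at the children's generation into 3 shares of 420,000. Kaspar takes 420,000. The 2 shares of the deceased (Zainab and Vidar) are combined into a pool of 840,000.
That pool (840,000) is divided at the grandchildren's generation equally among Anna, Liora, Delphine, and Benedek: 210,000 each.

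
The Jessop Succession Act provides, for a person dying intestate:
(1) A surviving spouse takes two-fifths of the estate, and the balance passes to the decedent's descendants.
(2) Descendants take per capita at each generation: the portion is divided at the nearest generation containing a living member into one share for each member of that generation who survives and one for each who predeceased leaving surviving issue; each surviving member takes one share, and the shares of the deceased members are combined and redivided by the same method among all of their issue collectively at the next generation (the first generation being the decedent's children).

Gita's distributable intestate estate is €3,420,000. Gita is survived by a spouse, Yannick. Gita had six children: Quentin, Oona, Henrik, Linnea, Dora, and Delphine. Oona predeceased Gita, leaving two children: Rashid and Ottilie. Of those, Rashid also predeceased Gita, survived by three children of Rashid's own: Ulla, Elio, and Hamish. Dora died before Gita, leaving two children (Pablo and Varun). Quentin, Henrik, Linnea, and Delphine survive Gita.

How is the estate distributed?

Yannick takes two-fifths of €3,420,000 = €1,368,000. The remaining €2,052,000 passes to the descendants.
The descendants' portion (€2,052,000) is divided at the children's generation into 6 shares of €342,000. Quentin, Henrik, Linnea, and Delphine each take €342,000. The 2 shares of the deceased (Oona and Dora) are combined into a pool of €684,000.
That pool (€684,000) is divided at the grandchildren's generation into 4 shares of €171,000. Ottilie, Pablo, and Varun each take €171,000. The remaining share for the deceased Rashid (€171,000) is carried to the next generation.
That pool (€171,000) is divided at the great-grandchildren's generation equally among Ulla, Elio, and Hamish: €57,000 each.

Yannick: €1,368,000; Quentin: €342,000; Ulla: €57,000; Elio: €57,000; Hamish: €57,000; Ottilie: €171,000; Henrik: €342,000; Linnea: €342,000; Pablo: €171,000; Varun: €171,000; Delphine: €342,000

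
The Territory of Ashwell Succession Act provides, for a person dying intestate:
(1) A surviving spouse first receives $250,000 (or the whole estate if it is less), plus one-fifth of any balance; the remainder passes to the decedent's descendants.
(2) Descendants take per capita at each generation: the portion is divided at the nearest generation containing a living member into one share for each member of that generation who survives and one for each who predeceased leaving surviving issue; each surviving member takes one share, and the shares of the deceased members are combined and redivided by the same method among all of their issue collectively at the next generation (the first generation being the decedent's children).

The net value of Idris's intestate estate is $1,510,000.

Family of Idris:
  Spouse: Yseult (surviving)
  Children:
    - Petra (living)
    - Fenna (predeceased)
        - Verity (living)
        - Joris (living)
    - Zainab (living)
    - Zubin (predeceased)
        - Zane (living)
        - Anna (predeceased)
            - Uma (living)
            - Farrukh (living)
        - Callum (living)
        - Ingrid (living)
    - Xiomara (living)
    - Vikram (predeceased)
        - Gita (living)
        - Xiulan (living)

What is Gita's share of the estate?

Gita receives $63,000.

Yseult first takes $250,000, leaving a balance of $1,260,000. Yseult then takes one-fifth of the balance ($252,000), for a total of $502,000. The remaining $1,008,000 passes to the descendants.
The descendants' portion ($1,008,000) is divided at the children's generation into 6 shares of $168,000. Petra, Zainab, and Xiomara each take $168,000. The 3 shares of the deceased (Fenna, Zubin, and Vikram) are combined into a pool of $504,000.
That pool ($504,000) is divided at the grandchildren's generation into 8 shares of $63,000. Verity, Joris, Zane, Callum, Ingrid, Gita, and Xiulan each take $63,000. The remaining share for the deceased Anna ($63,000) is carried to the next generation.
That pool ($63,000) is divided at the great-grandchildren's generation equally among Uma and Farrukh: $31,500 each.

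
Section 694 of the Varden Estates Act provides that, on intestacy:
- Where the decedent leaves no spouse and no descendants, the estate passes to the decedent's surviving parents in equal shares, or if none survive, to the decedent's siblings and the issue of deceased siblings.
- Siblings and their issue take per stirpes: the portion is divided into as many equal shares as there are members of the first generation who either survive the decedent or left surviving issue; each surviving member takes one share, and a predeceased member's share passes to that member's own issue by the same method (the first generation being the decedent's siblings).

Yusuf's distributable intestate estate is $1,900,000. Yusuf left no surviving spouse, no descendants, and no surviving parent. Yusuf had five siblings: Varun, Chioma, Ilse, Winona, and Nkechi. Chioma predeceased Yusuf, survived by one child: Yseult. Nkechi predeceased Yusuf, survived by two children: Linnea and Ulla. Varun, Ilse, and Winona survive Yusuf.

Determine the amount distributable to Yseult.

The entire $1,900,000 passes to the siblings and their issue.
That amount ($1,900,000) is divided into 5 shares of $380,000: Varun, Ilse, and Winona each take $380,000; Chioma's $380,000 share passes to Chioma's issue; Nkechi's $380,000 share passes to Nkechi's issue.
Chioma's share ($380,000) passes entirely to Yseult.
Nkechi's share ($380,000) is divided into 2 shares of $190,000: Linnea and Ulla each take $190,000.

Yseult receives $380,000.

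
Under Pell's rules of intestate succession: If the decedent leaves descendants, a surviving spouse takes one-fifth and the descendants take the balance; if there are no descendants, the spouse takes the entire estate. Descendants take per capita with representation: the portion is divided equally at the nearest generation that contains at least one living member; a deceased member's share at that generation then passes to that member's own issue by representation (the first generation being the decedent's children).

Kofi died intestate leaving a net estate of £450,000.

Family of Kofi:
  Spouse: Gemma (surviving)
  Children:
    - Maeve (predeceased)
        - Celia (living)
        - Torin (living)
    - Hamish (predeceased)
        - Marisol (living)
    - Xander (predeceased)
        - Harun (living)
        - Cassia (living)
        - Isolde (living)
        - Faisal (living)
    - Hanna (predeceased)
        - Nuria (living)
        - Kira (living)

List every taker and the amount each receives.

Gemma takes one-fifth of £450,000 = £90,000. The remaining £360,000 passes to the descendants.
No child survives, so the initial division is made at the grandchildren's generation.
The descendants' portion (£360,000) is divided into 9 shares of £40,000: Celia, Torin, Marisol, Harun, Cassia, Isolde, Faisal, Nuria, and Kira each take £40,000.

Gemma: £90,000; Celia: £40,000; Torin: £40,000; Marisol: £40,000; Harun: £40,000; Cassia: £40,000; Isolde: £40,000; Faisal: £40,000; Nuria: £40,000; Kira: £40,000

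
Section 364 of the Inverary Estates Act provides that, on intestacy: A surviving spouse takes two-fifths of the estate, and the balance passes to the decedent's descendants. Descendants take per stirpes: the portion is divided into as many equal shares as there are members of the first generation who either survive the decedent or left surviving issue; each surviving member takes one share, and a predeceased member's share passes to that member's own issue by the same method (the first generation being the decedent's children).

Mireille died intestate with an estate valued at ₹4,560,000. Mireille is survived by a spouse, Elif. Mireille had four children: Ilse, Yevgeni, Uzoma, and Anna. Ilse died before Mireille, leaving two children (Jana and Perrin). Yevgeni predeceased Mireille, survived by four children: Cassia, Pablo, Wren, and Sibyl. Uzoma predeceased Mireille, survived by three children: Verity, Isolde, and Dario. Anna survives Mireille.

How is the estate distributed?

Elif takes two-fifths of ₹4,560,000 = ₹1,824,000. The remaining ₹2,736,000 passes to the descendants.
The descendants' portion (₹2,736,000) is divided into 4 shares of ₹684,000: Anna takes ₹684,000; Ilse's ₹684,000 share passes to Ilse's issue; Yevgeni's ₹684,000 share passes to Yevgeni's issue; Uzoma's ₹684,000 share passes to Uzoma's issue.
Ilse's share (₹684,000) is divided into 2 shares of ₹342,000: Jana and Perrin each take ₹342,000.
Yevgeni's share (₹684,000) is divided into 4 shares of ₹171,000: Cassia, Pablo, Wren, and Sibyl each take ₹171,000.
Uzoma's share (₹684,000) is divided into 3 shares of ₹228,000: Verity, Isolde, and Dario each take ₹228,000.

Elif: ₹1,824,000; Jana: ₹342,000; Perrin: ₹342,000; Cassia: ₹171,000; Pablo: ₹171,000; Wren: ₹171,000; Sibyl: ₹171,000; Verity: ₹228,000; Isolde: ₹228,000; Dario: ₹228,000; Anna: ₹684,000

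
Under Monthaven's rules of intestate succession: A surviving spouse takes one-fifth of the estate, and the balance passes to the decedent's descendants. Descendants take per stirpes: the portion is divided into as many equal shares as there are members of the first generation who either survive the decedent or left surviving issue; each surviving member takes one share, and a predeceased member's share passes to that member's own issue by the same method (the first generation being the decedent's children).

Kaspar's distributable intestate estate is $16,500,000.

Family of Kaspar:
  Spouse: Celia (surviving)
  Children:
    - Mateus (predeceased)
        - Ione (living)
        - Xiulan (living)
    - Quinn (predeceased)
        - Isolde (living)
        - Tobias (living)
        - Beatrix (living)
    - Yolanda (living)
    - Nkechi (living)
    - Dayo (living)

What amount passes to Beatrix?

Celia takes one-fifth of $16,500,000 = $3,300,000. The remaining $13,200,000 passes to the descendants.
The descendants' portion ($13,200,000) is divided into 5 shares of $2,640,000: Yolanda, Nkechi, and Dayo each take $2,640,000; Mateus's $2,640,000 share passes to Mateus's issue; Quinn's $2,640,000 share passes to Quinn's issue.
Mateus's share ($2,640,000) is divided into 2 shares of $1,320,000: Ione and Xiulan each take $1,320,000.
Quinn's share ($2,640,000) is divided into 3 shares of $880,000: Isolde, Tobias, and Beatrix each take $880,000.

Beatrix receives $880,000.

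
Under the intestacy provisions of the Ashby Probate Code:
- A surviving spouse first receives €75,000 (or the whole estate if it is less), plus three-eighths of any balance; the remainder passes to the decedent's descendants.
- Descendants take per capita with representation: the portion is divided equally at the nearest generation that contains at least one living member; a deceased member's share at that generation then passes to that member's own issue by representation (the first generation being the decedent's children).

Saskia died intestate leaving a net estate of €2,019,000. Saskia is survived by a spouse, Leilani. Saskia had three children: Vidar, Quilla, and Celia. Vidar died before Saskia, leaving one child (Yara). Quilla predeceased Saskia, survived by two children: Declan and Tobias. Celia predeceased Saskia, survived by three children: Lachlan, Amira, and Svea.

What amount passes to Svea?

Svea receives €202,500.

Leilani first takes €75,000, leaving a balance of €1,944,000. Leilani then takes three-eighths of the balance (€729,000), for a total of €804,000. The remaining €1,215,000 passes to the descendants.
No child survives, so the initial division is made at the grandchildren's generation.
The descendants' portion (€1,215,000) is divided into 6 shares of €202,500: Yara, Declan, Tobias, Lachlan, Amira, and Svea each take €202,500.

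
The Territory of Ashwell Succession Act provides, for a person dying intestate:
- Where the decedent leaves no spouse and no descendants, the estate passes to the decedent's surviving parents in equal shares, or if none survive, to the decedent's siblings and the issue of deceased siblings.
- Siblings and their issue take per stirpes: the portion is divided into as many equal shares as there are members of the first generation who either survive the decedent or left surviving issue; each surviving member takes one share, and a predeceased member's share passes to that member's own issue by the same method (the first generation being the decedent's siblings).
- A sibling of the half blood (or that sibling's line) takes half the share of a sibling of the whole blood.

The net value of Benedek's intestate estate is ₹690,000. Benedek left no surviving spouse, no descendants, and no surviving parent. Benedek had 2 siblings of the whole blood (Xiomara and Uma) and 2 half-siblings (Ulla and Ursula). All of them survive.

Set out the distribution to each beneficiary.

Ulla: ₹115,000; Xiomara: ₹230,000; Uma: ₹230,000; Ursula: ₹115,000

The entire ₹690,000 passes to the siblings and their issue.
Counting each half-blood sibling's line as half a unit, there are 3 units in ₹690,000, so one unit is ₹230,000. Whole-blood lines (Xiomara and Uma) take ₹230,000 each; half-blood lines (Ulla and Ursula) take ₹115,000 each.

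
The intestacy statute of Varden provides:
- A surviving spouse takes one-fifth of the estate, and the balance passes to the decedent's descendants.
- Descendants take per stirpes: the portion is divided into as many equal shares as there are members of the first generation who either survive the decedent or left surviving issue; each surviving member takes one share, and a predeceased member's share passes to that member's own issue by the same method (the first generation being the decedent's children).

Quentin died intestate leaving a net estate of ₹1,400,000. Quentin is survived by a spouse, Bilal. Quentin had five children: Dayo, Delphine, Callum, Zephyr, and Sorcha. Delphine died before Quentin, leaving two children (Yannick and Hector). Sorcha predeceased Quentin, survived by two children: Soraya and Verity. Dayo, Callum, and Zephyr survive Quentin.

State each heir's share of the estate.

Bilal: ₹280,000; Dayo: ₹224,000; Yannick: ₹112,000; Hector: ₹112,000; Callum: ₹224,000; Zephyr: ₹224,000; Soraya: ₹112,000; Verity: ₹112,000

Bilal takes one-fifth of ₹1,400,000 = ₹280,000. The remaining ₹1,120,000 passes to the descendants.
The descendants' portion (₹1,120,000) is divided into 5 shares of ₹224,000: Dayo, Callum, and Zephyr each take ₹224,000; Delphine's ₹224,000 share passes to Delphine's issue; Sorcha's ₹224,000 share passes to Sorcha's issue.
Delphine's share (₹224,000) is divided into 2 shares of ₹112,000: Yannick and Hector each take ₹112,000.
Sorcha's share (₹224,000) is divided into 2 shares of ₹112,000: Soraya and Verity each take ₹112,000.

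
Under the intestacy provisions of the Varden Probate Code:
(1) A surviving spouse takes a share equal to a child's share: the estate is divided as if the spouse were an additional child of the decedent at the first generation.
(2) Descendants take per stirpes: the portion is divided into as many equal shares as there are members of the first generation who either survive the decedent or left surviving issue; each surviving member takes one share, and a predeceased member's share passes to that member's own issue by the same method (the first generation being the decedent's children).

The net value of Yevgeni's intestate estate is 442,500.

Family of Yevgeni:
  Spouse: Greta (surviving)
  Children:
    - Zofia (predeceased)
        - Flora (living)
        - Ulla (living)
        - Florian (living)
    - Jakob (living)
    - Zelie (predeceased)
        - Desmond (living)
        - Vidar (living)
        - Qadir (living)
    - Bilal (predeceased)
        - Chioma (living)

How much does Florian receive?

The spouse counts as an additional share at the children's level, so there are 5 primary shares of 88,500. Greta takes one such share (88,500).
The children's combined portion (354,000) is divided into 4 shares of 88,500: Jakob takes 88,500; Zofia's 88,500 share passes to Zofia's issue; Zelie's 88,500 share passes to Zelie's issue; Bilal's 88,500 share passes to Bilal's issue.
Zofia's share (88,500) is divided into 3 shares of 29,500: Flora, Ulla, and Florian each take 29,500.
Zelie's share (88,500) is divided into 3 shares of 29,500: Desmond, Vidar, and Qadir each take 29,500.
Bilal's share (88,500) passes entirely to Chioma.

Florian receives 29,500.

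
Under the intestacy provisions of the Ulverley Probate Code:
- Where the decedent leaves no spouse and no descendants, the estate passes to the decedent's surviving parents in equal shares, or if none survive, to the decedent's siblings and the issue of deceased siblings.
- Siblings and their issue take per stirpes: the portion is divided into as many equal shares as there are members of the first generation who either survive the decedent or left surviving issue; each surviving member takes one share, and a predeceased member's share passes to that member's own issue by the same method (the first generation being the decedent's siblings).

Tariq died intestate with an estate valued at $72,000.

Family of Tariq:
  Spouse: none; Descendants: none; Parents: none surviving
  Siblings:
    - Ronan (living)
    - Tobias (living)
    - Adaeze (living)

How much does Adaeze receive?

The entire $72,000 passes to the siblings and their issue.
That amount ($72,000) is divided into 3 shares of $24,000: Ronan, Tobias, and Adaeze each take $24,000.

Adaeze receives $24,000.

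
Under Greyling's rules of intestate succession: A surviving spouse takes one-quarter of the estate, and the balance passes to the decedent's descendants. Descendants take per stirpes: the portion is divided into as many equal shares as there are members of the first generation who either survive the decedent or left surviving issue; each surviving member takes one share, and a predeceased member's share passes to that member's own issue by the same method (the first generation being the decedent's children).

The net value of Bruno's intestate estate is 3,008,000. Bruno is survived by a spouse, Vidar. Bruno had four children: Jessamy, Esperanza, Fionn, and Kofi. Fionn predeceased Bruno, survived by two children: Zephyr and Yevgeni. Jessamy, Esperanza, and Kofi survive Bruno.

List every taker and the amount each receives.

Vidar takes one-quarter of 3,008,000 = 752,000. The remaining 2,256,000 passes to the descendants.
The descendants' portion (2,256,000) is divided into 4 shares of 564,000: Jessamy, Esperanza, and Kofi each take 564,000; Fionn's 564,000 share passes to Fionn's issue.
Fionn's share (564,000) is divided into 2 shares of 282,000: Zephyr and Yevgeni each take 282,000.

Vidar: 752,000; Jessamy: 564,000; Esperanza: 564,000; Zephyr: 282,000; Yevgeni: 282,000; Kofi: 564,000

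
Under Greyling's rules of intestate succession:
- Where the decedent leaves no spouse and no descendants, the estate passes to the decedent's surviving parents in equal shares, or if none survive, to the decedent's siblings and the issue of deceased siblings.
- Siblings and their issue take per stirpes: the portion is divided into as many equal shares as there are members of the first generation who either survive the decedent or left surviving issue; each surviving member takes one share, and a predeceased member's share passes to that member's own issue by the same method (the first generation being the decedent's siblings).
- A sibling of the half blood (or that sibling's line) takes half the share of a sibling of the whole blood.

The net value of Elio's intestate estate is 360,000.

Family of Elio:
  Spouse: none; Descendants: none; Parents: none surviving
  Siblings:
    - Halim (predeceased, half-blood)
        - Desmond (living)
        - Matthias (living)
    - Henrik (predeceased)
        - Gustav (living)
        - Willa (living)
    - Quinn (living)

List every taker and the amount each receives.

Desmond: 36,000; Matthias: 36,000; Gustav: 72,000; Willa: 72,000; Quinn: 144,000

The entire 360,000 passes to the siblings and their issue.
Counting each half-blood sibling's line as half a unit, there are 5/2 units in 360,000, so one unit is 144,000. Whole-blood lines (Henrik and Quinn) take 144,000 each; half-blood lines (Halim) take 72,000 each.
Halim's share (72,000) is divided into 2 shares of 36,000: Desmond and Matthias each take 36,000.
Henrik's share (144,000) is divided into 2 shares of 72,000: Gustav and Willa each take 72,000.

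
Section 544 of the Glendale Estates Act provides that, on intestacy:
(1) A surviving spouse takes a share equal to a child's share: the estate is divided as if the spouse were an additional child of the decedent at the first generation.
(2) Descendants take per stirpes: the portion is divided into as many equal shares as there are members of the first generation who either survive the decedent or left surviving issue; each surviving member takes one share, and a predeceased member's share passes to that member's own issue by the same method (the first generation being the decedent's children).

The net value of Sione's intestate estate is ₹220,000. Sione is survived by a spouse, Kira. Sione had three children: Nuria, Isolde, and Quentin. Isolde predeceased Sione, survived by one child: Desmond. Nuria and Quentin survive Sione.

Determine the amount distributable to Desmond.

Desmond receives ₹55,000.

The spouse counts as an additional share at the children's level, so there are 4 primary shares of ₹55,000. Kira takes one such share (₹55,000).
The children's combined portion (₹165,000) is divided into 3 shares of ₹55,000: Nuria and Quentin each take ₹55,000; Isolde's ₹55,000 share passes to Isolde's issue.
Isolde's share (₹55,000) passes entirely to Desmond.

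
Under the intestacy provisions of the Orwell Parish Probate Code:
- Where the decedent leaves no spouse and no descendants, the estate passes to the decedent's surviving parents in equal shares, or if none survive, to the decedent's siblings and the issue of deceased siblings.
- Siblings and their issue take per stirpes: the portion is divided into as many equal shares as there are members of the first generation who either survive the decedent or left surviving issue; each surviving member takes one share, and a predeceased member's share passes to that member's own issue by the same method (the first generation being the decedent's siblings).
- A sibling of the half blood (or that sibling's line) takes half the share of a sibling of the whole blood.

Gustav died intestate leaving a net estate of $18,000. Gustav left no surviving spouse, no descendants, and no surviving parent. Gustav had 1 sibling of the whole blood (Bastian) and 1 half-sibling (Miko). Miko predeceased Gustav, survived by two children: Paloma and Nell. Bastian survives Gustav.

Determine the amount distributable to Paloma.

Paloma receives $3,000.

The entire $18,000 passes to the siblings and their issue.
Counting each half-blood sibling's line as half a unit, there are 3/2 units in $18,000, so one unit is $12,000. Whole-blood lines (Bastian) take $12,000 each; half-blood lines (Miko) take $6,000 each.
Miko's share ($6,000) is divided into 2 shares of $3,000: Paloma and Nell each take $3,000.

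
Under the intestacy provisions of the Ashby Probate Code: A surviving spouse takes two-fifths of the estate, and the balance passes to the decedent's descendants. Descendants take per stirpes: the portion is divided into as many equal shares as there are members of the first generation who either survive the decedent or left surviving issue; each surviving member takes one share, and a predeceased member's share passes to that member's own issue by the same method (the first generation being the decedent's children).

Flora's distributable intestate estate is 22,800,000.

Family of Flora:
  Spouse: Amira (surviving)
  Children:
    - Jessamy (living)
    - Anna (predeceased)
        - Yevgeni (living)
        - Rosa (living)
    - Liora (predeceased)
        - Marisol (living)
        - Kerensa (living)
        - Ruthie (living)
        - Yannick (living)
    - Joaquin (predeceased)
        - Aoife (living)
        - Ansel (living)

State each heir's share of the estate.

Amira: 9,120,000; Jessamy: 3,420,000; Yevgeni: 1,710,000; Rosa: 1,710,000; Marisol: 855,000; Kerensa: 855,000; Ruthie: 855,000; Yannick: 855,000; Aoife: 1,710,000; Ansel: 1,710,000

Amira takes two-fifths of 22,800,000 = 9,120,000. The remaining 13,680,000 passes to the descendants.
The descendants' portion (13,680,000) is divided into 4 shares of 3,420,000: Jessamy takes 3,420,000; Anna's 3,420,000 share passes to Anna's issue; Liora's 3,420,000 share passes to Liora's issue; Joaquin's 3,420,000 share passes to Joaquin's issue.
Anna's share (3,420,000) is divided into 2 shares of 1,710,000: Yevgeni and Rosa each take 1,710,000.
Liora's share (3,420,000) is divided into 4 shares of 855,000: Marisol, Kerensa, Ruthie, and Yannick each take 855,000.
Joaquin's share (3,420,000) is divided into 2 shares of 1,710,000: Aoife and Ansel each take 1,710,000.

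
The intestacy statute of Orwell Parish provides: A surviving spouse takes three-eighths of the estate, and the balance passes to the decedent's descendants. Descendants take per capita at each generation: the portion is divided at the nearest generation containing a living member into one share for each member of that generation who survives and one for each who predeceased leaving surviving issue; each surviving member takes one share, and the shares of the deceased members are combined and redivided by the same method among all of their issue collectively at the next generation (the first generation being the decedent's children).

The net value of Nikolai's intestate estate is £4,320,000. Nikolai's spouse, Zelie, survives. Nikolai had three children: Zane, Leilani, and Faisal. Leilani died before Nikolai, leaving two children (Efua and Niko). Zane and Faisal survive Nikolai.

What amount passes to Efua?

Efua receives £450,000.

Zelie takes three-eighths of £4,320,000 = £1,620,000. The remaining £2,700,000 passes to the descendants.
The descendants' portion (£2,700,000) is divided at the children's generation into 3 shares of £900,000. Zane and Faisal each take £900,000. The remaining share for the deceased Leilani (£900,000) is carried to the next generation.
That pool (£900,000) is divided at the grandchildren's generation equally among Efua and Niko: £450,000 each.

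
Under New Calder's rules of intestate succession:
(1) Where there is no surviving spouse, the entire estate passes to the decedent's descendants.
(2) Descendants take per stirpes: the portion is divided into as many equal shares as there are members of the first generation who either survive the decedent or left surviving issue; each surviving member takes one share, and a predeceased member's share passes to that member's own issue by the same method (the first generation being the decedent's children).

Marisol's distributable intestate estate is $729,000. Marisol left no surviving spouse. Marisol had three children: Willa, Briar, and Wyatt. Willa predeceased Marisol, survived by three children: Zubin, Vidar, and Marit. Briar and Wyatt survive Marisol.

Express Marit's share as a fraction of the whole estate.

Marit receives 1/9 of the estate.

The entire $729,000 passes to the descendants.
That amount ($729,000) is divided into 3 shares of $243,000: Briar and Wyatt each take $243,000; Willa's $243,000 share passes to Willa's issue.
Willa's share ($243,000) is divided into 3 shares of $81,000: Zubin, Vidar, and Marit each take $81,000.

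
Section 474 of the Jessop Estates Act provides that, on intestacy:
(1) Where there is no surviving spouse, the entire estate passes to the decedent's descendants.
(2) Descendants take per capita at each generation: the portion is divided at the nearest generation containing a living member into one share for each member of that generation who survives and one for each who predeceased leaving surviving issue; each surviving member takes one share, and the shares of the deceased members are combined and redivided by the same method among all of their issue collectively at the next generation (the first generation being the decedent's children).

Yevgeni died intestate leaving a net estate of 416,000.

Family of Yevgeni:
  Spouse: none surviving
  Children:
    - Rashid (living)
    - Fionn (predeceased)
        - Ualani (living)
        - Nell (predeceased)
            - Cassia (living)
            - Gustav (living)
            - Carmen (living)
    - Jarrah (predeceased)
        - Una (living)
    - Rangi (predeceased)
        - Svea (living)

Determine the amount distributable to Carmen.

The entire 416,000 passes to the descendants.
That amount (416,000) is divided at the children's generation into 4 shares of 104,000. Rashid takes 104,000. The 3 shares of the deceased (Fionn, Jarrah, and Rangi) are combined into a pool of 312,000.
That pool (312,000) is divided at the grandchildren's generation into 4 shares of 78,000. Ualani, Una, and Svea each take 78,000. The remaining share for the deceased Nell (78,000) is carried to the next generation.
That pool (78,000) is divided at the great-grandchildren's generation equally among Cassia, Gustav, and Carmen: 26,000 each.

Carmen receives 26,000.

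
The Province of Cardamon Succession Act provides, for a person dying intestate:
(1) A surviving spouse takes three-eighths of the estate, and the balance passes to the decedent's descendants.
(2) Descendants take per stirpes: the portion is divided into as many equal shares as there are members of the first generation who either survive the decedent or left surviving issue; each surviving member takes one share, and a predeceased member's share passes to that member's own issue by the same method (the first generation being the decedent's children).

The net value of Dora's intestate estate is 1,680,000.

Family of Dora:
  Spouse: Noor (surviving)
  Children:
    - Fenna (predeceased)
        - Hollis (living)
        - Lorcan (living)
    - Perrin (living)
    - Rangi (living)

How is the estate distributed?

Noor: 630,000; Hollis: 175,000; Lorcan: 175,000; Perrin: 350,000; Rangi: 350,000

Noor takes three-eighths of 1,680,000 = 630,000. The remaining 1,050,000 passes to the descendants.
The descendants' portion (1,050,000) is divided into 3 shares of 350,000: Perrin and Rangi each take 350,000; Fenna's 350,000 share passes to Fenna's issue.
Fenna's share (350,000) is divided into 2 shares of 175,000: Hollis and Lorcan each take 175,000.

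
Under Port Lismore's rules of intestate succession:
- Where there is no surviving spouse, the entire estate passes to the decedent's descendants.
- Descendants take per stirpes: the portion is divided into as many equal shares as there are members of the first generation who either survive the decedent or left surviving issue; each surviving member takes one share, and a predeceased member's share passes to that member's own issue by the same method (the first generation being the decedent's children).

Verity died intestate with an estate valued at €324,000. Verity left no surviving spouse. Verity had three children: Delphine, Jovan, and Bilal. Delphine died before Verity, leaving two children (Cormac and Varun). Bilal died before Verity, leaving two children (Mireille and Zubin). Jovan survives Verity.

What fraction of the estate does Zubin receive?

Zubin receives 1/6 of the estate.

The entire €324,000 passes to the descendants.
That amount (€324,000) is divided into 3 shares of €108,000: Jovan takes €108,000; Delphine's €108,000 share passes to Delphine's issue; Bilal's €108,000 share passes to Bilal's issue.
Delphine's share (€108,000) is divided into 2 shares of €54,000: Cormac and Varun each take €54,000.
Bilal's share (€108,000) is divided into 2 shares of €54,000: Mireille and Zubin each take €54,000.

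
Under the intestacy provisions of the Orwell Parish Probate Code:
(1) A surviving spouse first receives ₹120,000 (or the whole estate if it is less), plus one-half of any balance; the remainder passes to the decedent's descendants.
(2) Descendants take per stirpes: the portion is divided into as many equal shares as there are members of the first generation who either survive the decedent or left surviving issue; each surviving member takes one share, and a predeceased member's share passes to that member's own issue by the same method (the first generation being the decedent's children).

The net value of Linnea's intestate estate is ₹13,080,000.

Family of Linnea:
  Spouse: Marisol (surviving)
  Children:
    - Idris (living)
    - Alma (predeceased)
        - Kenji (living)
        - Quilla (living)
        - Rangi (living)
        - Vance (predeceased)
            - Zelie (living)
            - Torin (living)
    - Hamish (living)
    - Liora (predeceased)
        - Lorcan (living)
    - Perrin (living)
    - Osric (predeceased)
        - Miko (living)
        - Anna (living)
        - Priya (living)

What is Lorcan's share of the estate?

Marisol first takes ₹120,000, leaving a balance of ₹12,960,000. Marisol then takes one-half of the balance (₹6,480,000), for a total of ₹6,600,000. The remaining ₹6,480,000 passes to the descendants.
The descendants' portion (₹6,480,000) is divided into 6 shares of ₹1,080,000: Idris, Hamish, and Perrin each take ₹1,080,000; Alma's ₹1,080,000 share passes to Alma's issue; Liora's ₹1,080,000 share passes to Liora's issue; Osric's ₹1,080,000 share passes to Osric's issue.
Alma's share (₹1,080,000) is divided into 4 shares of ₹270,000: Kenji, Quilla, and Rangi each take ₹270,000; Vance's ₹270,000 share passes to Vance's issue.
Vance's share (₹270,000) is divided into 2 shares of ₹135,000: Zelie and Torin each take ₹135,000.
Liora's share (₹1,080,000) passes entirely to Lorcan.
Osric's share (₹1,080,000) is divided into 3 shares of ₹360,000: Miko, Anna, and Priya each take ₹360,000.

Lorcan receives ₹1,080,000.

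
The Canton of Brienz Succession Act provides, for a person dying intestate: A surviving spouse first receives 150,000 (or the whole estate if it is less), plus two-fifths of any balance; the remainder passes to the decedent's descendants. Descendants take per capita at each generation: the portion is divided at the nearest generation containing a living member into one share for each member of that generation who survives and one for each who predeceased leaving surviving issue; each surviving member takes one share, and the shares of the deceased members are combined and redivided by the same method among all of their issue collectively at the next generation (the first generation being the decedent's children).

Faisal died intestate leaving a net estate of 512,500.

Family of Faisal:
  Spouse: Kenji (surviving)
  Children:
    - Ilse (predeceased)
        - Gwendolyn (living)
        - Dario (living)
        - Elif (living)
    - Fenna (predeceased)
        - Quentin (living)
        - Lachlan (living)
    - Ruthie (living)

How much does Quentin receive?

Quentin receives 29,000.

Kenji first takes 150,000, leaving a balance of 362,500. Kenji then takes two-fifths of the balance (145,000), for a total of 295,000. The remaining 217,500 passes to the descendants.
The descendants' portion (217,500) is divided at the children's generation into 3 shares of 72,500. Ruthie takes 72,500. The 2 shares of the deceased (Ilse and Fenna) are combined into a pool of 145,000.
That pool (145,000) is divided at the grandchildren's generation equally among Gwendolyn, Dario, Elif, Quentin, and Lachlan: 29,000 each.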